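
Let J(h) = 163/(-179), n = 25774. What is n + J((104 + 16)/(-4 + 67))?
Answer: 4613383/179 ≈ 25773.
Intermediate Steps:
J(h) = -163/179 (J(h) = 163*(-1/179) = -163/179)
n + J((104 + 16)/(-4 + 67)) = 25774 - 163/179 = 4613383/179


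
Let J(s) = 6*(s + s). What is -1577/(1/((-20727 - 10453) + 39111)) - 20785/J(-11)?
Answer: -1650927899/132 ≈ -1.2507e+7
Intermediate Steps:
J(s) = 12*s (J(s) = 6*(2*s) = 12*s)
-1577/(1/((-20727 - 10453) + 39111)) - 20785/J(-11) = -1577/(1/((-20727 - 10453) + 39111)) - 20785/(12*(-11)) = -1577/(1/(-31180 + 39111)) - 20785/(-132) = -1577/(1/7931) - 20785*(-1/132) = -1577/1/7931 + 20785/132 = -1577*7931 + 20785/132 = -12507187 + 20785/132 = -1650927899/132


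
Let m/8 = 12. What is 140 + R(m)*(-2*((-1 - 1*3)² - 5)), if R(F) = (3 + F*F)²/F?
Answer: -311627617/16 ≈ -1.9477e+7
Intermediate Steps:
m = 96 (m = 8*12 = 96)
R(F) = (3 + F²)²/F
140 + R(m)*(-2*((-1 - 1*3)² - 5)) = 140 + ((3 + 96²)²/96)*(-2*((-1 - 1*3)² - 5)) = 140 + ((3 + 9216)²/96)*(-2*((-1 - 3)² - 5)) = 140 + ((1/96)*9219²)*(-2*((-4)² - 5)) = 140 + ((1/96)*84989961)*(-2*(16 - 5)) = 140 + 28329987*(-2*11)/32 = 140 + (28329987/32)*(-22) = 140 - 311629857/16 = -311627617/16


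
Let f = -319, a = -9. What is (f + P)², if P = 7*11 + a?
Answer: 63001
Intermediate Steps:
P = 68 (P = 7*11 - 9 = 77 - 9 = 68)
(f + P)² = (-319 + 68)² = (-251)² = 63001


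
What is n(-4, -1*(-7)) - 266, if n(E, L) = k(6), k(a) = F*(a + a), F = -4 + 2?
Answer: -290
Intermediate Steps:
F = -2
k(a) = -4*a (k(a) = -2*(a + a) = -4*a)
n(E, L) = -24 (n(E, L) = -4*6 = -24)
n(-4, -1*(-7)) - 266 = -24 - 266 = -290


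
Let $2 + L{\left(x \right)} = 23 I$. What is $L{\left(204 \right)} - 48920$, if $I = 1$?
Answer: $-48899$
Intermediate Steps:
$L{\left(x \right)} = 21$ ($L{\left(x \right)} = -2 + 23 \cdot 1 = -2 + 23 = 21$)
$L{\left(204 \right)} - 48920 = 21 - 48920 = -48899$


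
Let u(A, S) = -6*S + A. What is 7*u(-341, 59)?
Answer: -4865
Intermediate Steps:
u(A, S) = A - 6*S
7*u(-341, 59) = 7*(-341 - 6*59) = 7*(-341 - 354) = 7*(-695) = -4865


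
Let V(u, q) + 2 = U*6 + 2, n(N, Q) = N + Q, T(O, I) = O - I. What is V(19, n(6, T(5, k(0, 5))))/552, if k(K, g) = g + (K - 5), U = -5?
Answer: -5/92 ≈ -0.054348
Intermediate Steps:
k(K, g) = -5 + K + g (k(K, g) = g + (-5 + K) = -5 + K + g)
V(u, q) = -30 (V(u, q) = -2 + (-5*6 + 2) = -2 + (-30 + 2) = -2 - 28 = -30)
V(19, n(6, T(5, k(0, 5))))/552 = -30/552 = -30*1/552 = -5/92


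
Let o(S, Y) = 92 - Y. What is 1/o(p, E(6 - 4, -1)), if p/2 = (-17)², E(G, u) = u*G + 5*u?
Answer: 1/99 ≈ 0.010101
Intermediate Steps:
E(G, u) = 5*u + G*u (E(G, u) = G*u + 5*u = 5*u + G*u)
p = 578 (p = 2*(-17)² = 2*289 = 578)
1/o(p, E(6 - 4, -1)) = 1/(92 - (-1)*(5 + (6 - 4))) = 1/(92 - (-1)*(5 + 2)) = 1/(92 - (-1)*7) = 1/(92 - 1*(-7)) = 1/(92 + 7) = 1/99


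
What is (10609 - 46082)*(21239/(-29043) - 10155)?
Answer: 10462864363592/29043 ≈ 3.6025e+8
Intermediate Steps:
(10609 - 46082)*(21239/(-29043) - 10155) = -35473*(21239*(-1/29043) - 10155) = -35473*(-21239/29043 - 10155) = -35473*(-294952904/29043) = 10462864363592/29043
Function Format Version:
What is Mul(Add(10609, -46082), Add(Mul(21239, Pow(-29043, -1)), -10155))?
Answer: Rational(10462864363592, 29043) ≈ 3.6025e+8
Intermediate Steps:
Mul(Add(10609, -46082), Add(Mul(21239, Pow(-29043, -1)), -10155)) = Mul(-35473, Add(Mul(21239, Rational(-1, 29043)), -10155)) = Mul(-35473, Add(Rational(-21239, 29043), -10155)) = Mul(-35473, Rational(-294952904, 29043)) = Rational(10462864363592, 29043)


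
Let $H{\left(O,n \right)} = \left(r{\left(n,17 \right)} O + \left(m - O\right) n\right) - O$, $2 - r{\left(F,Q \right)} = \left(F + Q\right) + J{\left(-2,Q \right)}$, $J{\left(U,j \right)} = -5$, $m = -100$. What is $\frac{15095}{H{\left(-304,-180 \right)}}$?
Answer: $- \frac{15095}{88096} \approx -0.17135$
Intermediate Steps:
$r{\left(F,Q \right)} = 7 - F - Q$ ($r{\left(F,Q \right)} = 2 - \left(\left(F + Q\right) - 5\right) = 2 - \left(-5 + F + Q\right) = 7 - F - Q$)
$H{\left(O,n \right)} = - O + O \left(-10 - n\right) + n \left(-100 - O\right)$ ($H{\left(O,n \right)} = \left(\left(7 - n - 17\right) O + \left(-100 - O\right) n\right) - O = \left(\left(7 - n - 17\right) O + n \left(-100 - O\right)\right) - O = \left(\left(-10 - n\right) O + n \left(-100 - O\right)\right) - O = \left(O \left(-10 - n\right) + n \left(-100 - O\right)\right) - O = - O + O \left(-10 - n\right) + n \left(-100 - O\right)$)
$\frac{15095}{H{\left(-304,-180 \right)}} = \frac{15095}{\left(-100\right) \left(-180\right) - -3344 - \left(-608\right) \left(-180\right)} = \frac{15095}{18000 + 3344 - 109440} = \frac{15095}{-88096} = 15095 \left(- \frac{1}{88096}\right) = - \frac{15095}{88096}$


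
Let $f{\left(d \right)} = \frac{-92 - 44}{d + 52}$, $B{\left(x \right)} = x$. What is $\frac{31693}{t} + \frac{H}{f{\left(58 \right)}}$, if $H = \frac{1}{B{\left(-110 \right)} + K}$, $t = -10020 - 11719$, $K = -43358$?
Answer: $- \frac{93677734387}{64256657936} \approx -1.4579$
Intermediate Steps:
$f{\left(d \right)} = - \frac{136}{52 + d}$
$t = -21739$ ($t = -10020 - 11719 = -21739$)
$H = - \frac{1}{43468}$ ($H = \frac{1}{-110 - 43358} = \frac{1}{-43468} = - \frac{1}{43468} \approx -2.3005 \cdot 10^{-5}$)
$\frac{31693}{t} + \frac{H}{f{\left(58 \right)}} = \frac{31693}{-21739} - \frac{1}{43468 \left(- \frac{136}{52 + 58}\right)} = 31693 \left(- \frac{1}{21739}\right) - \frac{1}{43468 \left(- \frac{136}{110}\right)} = - \frac{31693}{21739} - \frac{1}{43468 \left(\left(-136\right) \frac{1}{110}\right)} = - \frac{31693}{21739} - \frac{1}{43468 \left(- \frac{68}{55}\right)} = - \frac{31693}{21739} - - \frac{55}{2955824} = - \frac{31693}{21739} + \frac{55}{2955824} = - \frac{93677734387}{64256657936}$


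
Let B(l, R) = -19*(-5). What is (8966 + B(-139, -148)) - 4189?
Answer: 4872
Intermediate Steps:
B(l, R) = 95
(8966 + B(-139, -148)) - 4189 = (8966 + 95) - 4189 = 9061 - 4189 = 4872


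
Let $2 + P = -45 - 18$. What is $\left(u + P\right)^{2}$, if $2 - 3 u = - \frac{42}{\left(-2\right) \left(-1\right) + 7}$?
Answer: $\frac{319225}{81} \approx 3941.1$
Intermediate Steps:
$u = \frac{20}{9}$ ($u = \frac{2}{3} - \frac{\left(-42\right) \frac{1}{\left(-2\right) \left(-1\right) + 7}}{3} = \frac{2}{3} - \frac{\left(-42\right) \frac{1}{2 + 7}}{3} = \frac{2}{3} - \frac{\left(-42\right) \frac{1}{9}}{3} = \frac{2}{3} - - \frac{14}{9} = \frac{2}{3} + \frac{14}{9} = \frac{20}{9} \approx 2.2222$)
$P = -65$ ($P = -2 - 63 = -65$)
$\left(u + P\right)^{2} = \left(\frac{20}{9} - 65\right)^{2} = \left(- \frac{565}{9}\right)^{2} = \frac{319225}{81}$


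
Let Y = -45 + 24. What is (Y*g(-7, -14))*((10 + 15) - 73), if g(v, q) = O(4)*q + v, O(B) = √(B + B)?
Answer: -7056 - 28224*√2 ≈ -46971.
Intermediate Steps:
O(B) = √2*√B (O(B) = √(2*B) = √2*√B)
g(v, q) = v + 2*q*√2 (g(v, q) = (√2*√4)*q + v = (√2*2)*q + v = (2*√2)*q + v = 2*q*√2 + v = v + 2*q*√2)
Y = -21
(Y*g(-7, -14))*((10 + 15) - 73) = (-21*(-7 + 2*(-14)*√2))*((10 + 15) - 73) = (-21*(-7 - 28*√2))*(25 - 73) = (147 + 588*√2)*(-48) = -7056 - 28224*√2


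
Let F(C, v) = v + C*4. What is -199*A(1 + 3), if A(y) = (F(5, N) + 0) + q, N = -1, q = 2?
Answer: -4179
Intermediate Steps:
F(C, v) = v + 4*C
A(y) = 21 (A(y) = ((-1 + 4*5) + 0) + 2 = ((-1 + 20) + 0) + 2 = (19 + 0) + 2 = 19 + 2 = 21)
-199*A(1 + 3) = -199*21 = -4179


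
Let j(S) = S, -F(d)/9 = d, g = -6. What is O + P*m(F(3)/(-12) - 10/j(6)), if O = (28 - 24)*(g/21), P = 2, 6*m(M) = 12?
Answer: 20/7 ≈ 2.8571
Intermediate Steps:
F(d) = -9*d
m(M) = 2 (m(M) = (⅙)*12 = 2)
O = -8/7 (O = (28 - 24)*(-6/21) = 4*(-6*1/21) = 4*(-2/7) = -8/7 ≈ -1.1429)
O + P*m(F(3)/(-12) - 10/j(6)) = -8/7 + 2*2 = -8/7 + 4 = 20/7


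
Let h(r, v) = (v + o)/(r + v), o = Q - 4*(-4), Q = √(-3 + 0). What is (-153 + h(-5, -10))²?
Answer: (2301 + I*√3)²/225 ≈ 23532.0 + 35.426*I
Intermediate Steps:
Q = I*√3 (Q = √(-3) = I*√3 ≈ 1.732*I)
o = 16 + I*√3 (o = I*√3 - 4*(-4) = I*√3 + 16 = 16 + I*√3 ≈ 16.0 + 1.732*I)
h(r, v) = (16 + v + I*√3)/(r + v) (h(r, v) = (v + (16 + I*√3))/(r + v) = (16 + v + I*√3)/(r + v))
(-153 + h(-5, -10))² = (-153 + (16 - 10 + I*√3)/(-5 - 10))² = (-153 + (6 + I*√3)/(-15))² = (-153 - (6 + I*√3)/15)² = (-153 + (-⅖ - I*√3/15))² = (-767/5 - I*√3/15)²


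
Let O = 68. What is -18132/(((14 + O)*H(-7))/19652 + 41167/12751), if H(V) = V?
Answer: -2271782323032/400847405 ≈ -5667.5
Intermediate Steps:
-18132/(((14 + O)*H(-7))/19652 + 41167/12751) = -18132/(((14 + 68)*(-7))/19652 + 41167/12751) = -18132/((82*(-7))*(1/19652) + 41167*(1/12751)) = -18132/(-574*1/19652 + 41167/12751) = -18132/(-287/9826 + 41167/12751) = -18132/400847405/125291326 = -18132*125291326/400847405 = -2271782323032/400847405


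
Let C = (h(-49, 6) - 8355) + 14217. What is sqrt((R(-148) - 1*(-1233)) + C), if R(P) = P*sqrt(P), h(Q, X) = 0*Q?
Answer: sqrt(7095 - 296*I*sqrt(37)) ≈ 84.897 - 10.604*I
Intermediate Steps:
h(Q, X) = 0
R(P) = P**(3/2)
C = 5862 (C = (0 - 8355) + 14217 = -8355 + 14217 = 5862)
sqrt((R(-148) - 1*(-1233)) + C) = sqrt(((-148)**(3/2) - 1*(-1233)) + 5862) = sqrt((-296*I*sqrt(37) + 1233) + 5862) = sqrt((1233 - 296*I*sqrt(37)) + 5862) = sqrt(7095 - 296*I*sqrt(37))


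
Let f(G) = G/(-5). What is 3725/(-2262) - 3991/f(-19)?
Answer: -45208985/42978 ≈ -1051.9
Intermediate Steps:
f(G) = -G/5 (f(G) = G*(-1/5) = -G/5)
3725/(-2262) - 3991/f(-19) = 3725/(-2262) - 3991/((-1/5*(-19))) = 3725*(-1/2262) - 3991/19/5 = -3725/2262 - 3991*5/19 = -3725/2262 - 19955/19 = -45208985/42978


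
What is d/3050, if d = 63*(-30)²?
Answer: 1134/61 ≈ 18.590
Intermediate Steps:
d = 56700 (d = 63*900 = 56700)
d/3050 = 56700/3050 = 56700*(1/3050) = 1134/61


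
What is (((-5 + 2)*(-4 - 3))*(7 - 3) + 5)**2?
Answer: 7921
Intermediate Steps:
(((-5 + 2)*(-4 - 3))*(7 - 3) + 5)**2 = (-3*(-7)*4 + 5)**2 = (21*4 + 5)**2 = (84 + 5)**2 = 89**2 = 7921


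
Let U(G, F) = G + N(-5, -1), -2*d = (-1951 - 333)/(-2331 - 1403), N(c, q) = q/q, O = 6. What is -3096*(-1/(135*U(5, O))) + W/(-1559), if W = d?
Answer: 500658011/130979385 ≈ 3.8224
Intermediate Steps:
N(c, q) = 1
d = -571/1867 (d = -(-1951 - 333)/(2*(-2331 - 1403)) = -(-1142)/(-3734) = -(-1142)*(-1)/3734 = -1/2*1142/1867 = -571/1867 ≈ -0.30584)
U(G, F) = 1 + G (U(G, F) = G + 1 = 1 + G)
W = -571/1867 ≈ -0.30584
-3096*(-1/(135*U(5, O))) + W/(-1559) = -3096*(-1/(135*(1 + 5))) - 571/1867/(-1559) = -3096/(6*(-135)) - 571/1867*(-1/1559) = -3096/(-810) + 571/2910653 = -3096*(-1/810) + 571/2910653 = 172/45 + 571/2910653 = 500658011/130979385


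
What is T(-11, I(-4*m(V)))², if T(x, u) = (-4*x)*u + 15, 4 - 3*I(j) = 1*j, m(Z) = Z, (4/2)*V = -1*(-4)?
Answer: 36481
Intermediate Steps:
V = 2 (V = (-1*(-4))/2 = (½)*4 = 2)
I(j) = 4/3 - j/3
T(x, u) = 15 - 4*u*x (T(x, u) = -4*u*x + 15 = 15 - 4*u*x)
T(-11, I(-4*m(V)))² = (15 - 4*(4/3 - (-4)*2/3)*(-11))² = (15 - 4*(4/3 - ⅓*(-8))*(-11))² = (15 - 4*(4/3 + 8/3)*(-11))² = (15 - 4*4*(-11))² = (15 + 176)² = 191² = 36481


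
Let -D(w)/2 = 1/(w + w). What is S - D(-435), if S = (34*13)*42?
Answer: 8075339/435 ≈ 18564.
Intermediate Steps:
D(w) = -1/w (D(w) = -2/(w + w) = -2*1/(2*w) = -1/w)
S = 18564 (S = 442*42 = 18564)
S - D(-435) = 18564 - (-1)/(-435) = 18564 - (-1)*(-1)/435 = 18564 - 1*1/435 = 18564 - 1/435 = 8075339/435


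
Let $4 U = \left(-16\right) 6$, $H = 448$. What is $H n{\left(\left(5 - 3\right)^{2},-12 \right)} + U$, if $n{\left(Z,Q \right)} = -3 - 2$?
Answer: $-2264$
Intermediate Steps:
$n{\left(Z,Q \right)} = -5$
$U = -24$ ($U = \frac{\left(-16\right) 6}{4} = \frac{1}{4} \left(-96\right) = -24$)
$H n{\left(\left(5 - 3\right)^{2},-12 \right)} + U = 448 \left(-5\right) - 24 = -2240 - 24 = -2264$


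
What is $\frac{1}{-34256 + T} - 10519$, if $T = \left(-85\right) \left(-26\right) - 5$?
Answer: $- \frac{337144470}{32051} \approx -10519.0$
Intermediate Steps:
$T = 2205$ ($T = 2210 - 5 = 2205$)
$\frac{1}{-34256 + T} - 10519 = \frac{1}{-34256 + 2205} - 10519 = \frac{1}{-32051} + \left(-24067 + 13548\right) = - \frac{1}{32051} - 10519 = - \frac{337144470}{32051}$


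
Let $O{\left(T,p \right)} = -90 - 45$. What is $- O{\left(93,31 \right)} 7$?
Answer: $945$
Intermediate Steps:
$O{\left(T,p \right)} = -135$ ($O{\left(T,p \right)} = -90 - 45 = -135$)
$- O{\left(93,31 \right)} 7 = - \left(-135\right) 7 = \left(-1\right) \left(-945\right) = 945$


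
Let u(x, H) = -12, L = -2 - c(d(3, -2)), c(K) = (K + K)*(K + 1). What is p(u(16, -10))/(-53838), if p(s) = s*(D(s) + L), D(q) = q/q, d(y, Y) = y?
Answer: -50/8973 ≈ -0.0055723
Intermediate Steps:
c(K) = 2*K*(1 + K) (c(K) = (2*K)*(1 + K) = 2*K*(1 + K))
L = -26 (L = -2 - 2*3*(1 + 3) = -2 - 2*3*4 = -2 - 1*24 = -2 - 24 = -26)
D(q) = 1
p(s) = -25*s (p(s) = s*(1 - 26) = s*(-25) = -25*s)
p(u(16, -10))/(-53838) = -25*(-12)/(-53838) = 300*(-1/53838) = -50/8973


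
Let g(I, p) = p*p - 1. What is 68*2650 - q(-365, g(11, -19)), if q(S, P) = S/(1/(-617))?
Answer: -45005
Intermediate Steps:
g(I, p) = -1 + p² (g(I, p) = p² - 1 = -1 + p²)
q(S, P) = -617*S (q(S, P) = S/(-1/617) = S*(-617) = -617*S)
68*2650 - q(-365, g(11, -19)) = 68*2650 - (-617)*(-365) = 180200 - 1*225205 = 180200 - 225205 = -45005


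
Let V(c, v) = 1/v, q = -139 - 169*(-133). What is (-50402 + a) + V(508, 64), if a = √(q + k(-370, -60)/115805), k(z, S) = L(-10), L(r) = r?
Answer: -3225727/64 + 4*√748926012811/23161 ≈ -50253.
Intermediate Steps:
k(z, S) = -10
q = 22338 (q = -139 + 22477 = 22338)
a = 4*√748926012811/23161 (a = √(22338 - 10/115805) = √(22338 - 10*1/115805) = √(22338 - 2/23161) = √(517370416/23161) = 4*√748926012811/23161 ≈ 149.46)
(-50402 + a) + V(508, 64) = (-50402 + 4*√748926012811/23161) + 1/64 = -3225727/64 + 4*√748926012811/23161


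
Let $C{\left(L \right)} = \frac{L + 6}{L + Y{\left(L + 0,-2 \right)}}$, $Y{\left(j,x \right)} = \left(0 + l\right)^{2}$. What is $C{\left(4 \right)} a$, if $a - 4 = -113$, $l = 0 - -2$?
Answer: $- \frac{545}{4} \approx -136.25$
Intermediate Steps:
$l = 2$ ($l = 0 + 2 = 2$)
$a = -109$ ($a = 4 - 113 = -109$)
$Y{\left(j,x \right)} = 4$ ($Y{\left(j,x \right)} = \left(0 + 2\right)^{2} = 2^{2} = 4$)
$C{\left(L \right)} = \frac{6 + L}{4 + L}$ ($C{\left(L \right)} = \frac{L + 6}{L + 4} = \frac{6 + L}{4 + L}$)
$C{\left(4 \right)} a = \frac{6 + 4}{4 + 4} \left(-109\right) = \frac{1}{8} \cdot 10 \left(-109\right) = \frac{5}{4} \left(-109\right) = - \frac{545}{4}$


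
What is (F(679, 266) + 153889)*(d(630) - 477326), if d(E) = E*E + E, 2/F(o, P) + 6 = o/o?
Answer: -61398473628/5 ≈ -1.2280e+10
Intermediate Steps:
F(o, P) = -⅖ (F(o, P) = 2/(-6 + o/o) = 2/(-6 + 1) = 2/(-5) = 2*(-⅕) = -⅖)
d(E) = E + E² (d(E) = E² + E = E + E²)
(F(679, 266) + 153889)*(d(630) - 477326) = (-⅖ + 153889)*(630*(1 + 630) - 477326) = 769443*(630*631 - 477326)/5 = 769443*(397530 - 477326)/5 = (769443/5)*(-79796) = -61398473628/5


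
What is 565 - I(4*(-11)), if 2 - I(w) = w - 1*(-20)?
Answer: 539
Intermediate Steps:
I(w) = -18 - w (I(w) = 2 - (w - 1*(-20)) = 2 - (w + 20) = 2 - (20 + w) = 2 + (-20 - w) = -18 - w)
565 - I(4*(-11)) = 565 - (-18 - 4*(-11)) = 565 - (-18 - 1*(-44)) = 565 - (-18 + 44) = 565 - 1*26 = 565 - 26 = 539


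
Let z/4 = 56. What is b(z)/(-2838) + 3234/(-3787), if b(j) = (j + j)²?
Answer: -54946010/767679 ≈ -71.574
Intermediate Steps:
z = 224 (z = 4*56 = 224)
b(j) = 4*j² (b(j) = (2*j)² = 4*j²)
b(z)/(-2838) + 3234/(-3787) = (4*224²)/(-2838) + 3234/(-3787) = (4*50176)*(-1/2838) + 3234*(-1/3787) = 200704*(-1/2838) - 462/541 = -100352/1419 - 462/541 = -54946010/767679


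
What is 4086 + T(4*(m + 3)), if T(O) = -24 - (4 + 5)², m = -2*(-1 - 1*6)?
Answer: 3981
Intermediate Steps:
m = 14 (m = -2*(-1 - 6) = -2*(-7) = 14)
T(O) = -105 (T(O) = -24 - 1*9² = -24 - 1*81 = -24 - 81 = -105)
4086 + T(4*(m + 3)) = 4086 - 105 = 3981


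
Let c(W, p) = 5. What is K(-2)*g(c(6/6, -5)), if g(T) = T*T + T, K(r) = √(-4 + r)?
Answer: 30*I*√6 ≈ 73.485*I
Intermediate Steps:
g(T) = T + T² (g(T) = T² + T = T + T²)
K(-2)*g(c(6/6, -5)) = √(-4 - 2)*(5*(1 + 5)) = √(-6)*(5*6) = (I*√6)*30 = 30*I*√6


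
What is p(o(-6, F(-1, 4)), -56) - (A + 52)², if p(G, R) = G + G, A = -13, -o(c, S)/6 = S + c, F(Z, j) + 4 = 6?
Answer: -1473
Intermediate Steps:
F(Z, j) = 2 (F(Z, j) = -4 + 6 = 2)
o(c, S) = -6*S - 6*c (o(c, S) = -6*(S + c) = -6*S - 6*c)
p(G, R) = 2*G
p(o(-6, F(-1, 4)), -56) - (A + 52)² = 2*(-6*2 - 6*(-6)) - (-13 + 52)² = 2*(-12 + 36) - 1*39² = 2*24 - 1*1521 = 48 - 1521 = -1473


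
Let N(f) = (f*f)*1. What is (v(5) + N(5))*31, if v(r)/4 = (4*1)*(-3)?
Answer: -713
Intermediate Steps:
v(r) = -48 (v(r) = 4*((4*1)*(-3)) = 4*(4*(-3)) = 4*(-12) = -48)
N(f) = f**2 (N(f) = f**2*1 = f**2)
(v(5) + N(5))*31 = (-48 + 5**2)*31 = (-48 + 25)*31 = -23*31 = -713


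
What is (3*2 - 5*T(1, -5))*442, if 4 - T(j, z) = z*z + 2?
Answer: 53482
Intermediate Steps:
T(j, z) = 2 - z**2 (T(j, z) = 4 - (z*z + 2) = 4 - (z**2 + 2) = 4 - (2 + z**2) = 4 + (-2 - z**2) = 2 - z**2)
(3*2 - 5*T(1, -5))*442 = (3*2 - 5*(2 - 1*(-5)**2))*442 = (6 - 5*(2 - 1*25))*442 = (6 - 5*(2 - 25))*442 = (6 - 5*(-23))*442 = (6 + 115)*442 = 121*442 = 53482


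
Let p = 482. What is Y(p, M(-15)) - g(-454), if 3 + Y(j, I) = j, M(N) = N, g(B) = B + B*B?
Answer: -205183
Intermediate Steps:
g(B) = B + B**2
Y(j, I) = -3 + j
Y(p, M(-15)) - g(-454) = (-3 + 482) - (-454)*(1 - 454) = 479 - (-454)*(-453) = 479 - 1*205662 = 479 - 205662 = -205183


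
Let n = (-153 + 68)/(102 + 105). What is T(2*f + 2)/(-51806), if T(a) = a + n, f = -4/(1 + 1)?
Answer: 499/10723842 ≈ 4.6532e-5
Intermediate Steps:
f = -2 (f = -4/2 = -4*½ = -2)
n = -85/207 ≈ -0.41063
T(a) = -85/207 + a (T(a) = a - 85/207 = -85/207 + a)
T(2*f + 2)/(-51806) = (-85/207 + (2*(-2) + 2))/(-51806) = (-85/207 + (-4 + 2))*(-1/51806) = (-85/207 - 2)*(-1/51806) = -499/207*(-1/51806) = 499/10723842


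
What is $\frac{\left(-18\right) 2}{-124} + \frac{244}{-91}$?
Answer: $- \frac{6745}{2821} \approx -2.391$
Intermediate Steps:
$\frac{\left(-18\right) 2}{-124} + \frac{244}{-91} = \left(-36\right) \left(- \frac{1}{124}\right) + 244 \left(- \frac{1}{91}\right) = \frac{9}{31} - \frac{244}{91} = - \frac{6745}{2821}$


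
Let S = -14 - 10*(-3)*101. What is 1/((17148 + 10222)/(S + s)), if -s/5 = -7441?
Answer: 40221/27370 ≈ 1.4695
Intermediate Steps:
s = 37205 (s = -5*(-7441) = 37205)
S = 3016 (S = -14 + 30*101 = -14 + 3030 = 3016)
1/((17148 + 10222)/(S + s)) = 1/((17148 + 10222)/(3016 + 37205)) = 1/(27370/40221) = 40221/27370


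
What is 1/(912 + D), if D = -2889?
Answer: -1/1977 ≈ -0.00050582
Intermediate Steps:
1/(912 + D) = 1/(912 - 2889) = 1/(-1977) = -1/1977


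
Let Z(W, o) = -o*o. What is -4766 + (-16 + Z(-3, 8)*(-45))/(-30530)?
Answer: -72754422/15265 ≈ -4766.1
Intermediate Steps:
Z(W, o) = -o**2
-4766 + (-16 + Z(-3, 8)*(-45))/(-30530) = -4766 + (-16 - 1*8**2*(-45))/(-30530) = -4766 + (-16 - 1*64*(-45))*(-1/30530) = -4766 + (-16 - 64*(-45))*(-1/30530) = -4766 + (-16 + 2880)*(-1/30530) = -4766 + 2864*(-1/30530) = -4766 - 1432/15265 = -72754422/15265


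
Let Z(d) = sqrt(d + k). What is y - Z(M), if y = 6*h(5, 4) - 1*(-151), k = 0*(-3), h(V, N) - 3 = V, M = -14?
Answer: 199 - I*sqrt(14) ≈ 199.0 - 3.7417*I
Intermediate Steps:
h(V, N) = 3 + V
k = 0
Z(d) = sqrt(d) (Z(d) = sqrt(d + 0) = sqrt(d))
y = 199 (y = 6*(3 + 5) - 1*(-151) = 6*8 + 151 = 48 + 151 = 199)
y - Z(M) = 199 - sqrt(-14) = 199 - I*sqrt(14)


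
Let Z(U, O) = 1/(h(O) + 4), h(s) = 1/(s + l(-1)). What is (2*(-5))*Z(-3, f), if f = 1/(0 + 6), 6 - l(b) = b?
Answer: -215/89 ≈ -2.4157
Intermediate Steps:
l(b) = 6 - b
f = 1/6 ≈ 0.16667
h(s) = 1/(7 + s) (h(s) = 1/(s + (6 - 1*(-1))) = 1/(s + (6 + 1)) = 1/(s + 7) = 1/(7 + s))
Z(U, O) = 1/(4 + 1/(7 + O)) (Z(U, O) = 1/(1/(7 + O) + 4) = 1/(4 + 1/(7 + O)))
(2*(-5))*Z(-3, f) = (2*(-5))*((7 + 1/6)/(29 + 4*(1/6))) = -10*43/((29 + 2/3)*6) = -10*43/(89/3*6) = -30*43/(89*6) = -10*43/178 = -215/89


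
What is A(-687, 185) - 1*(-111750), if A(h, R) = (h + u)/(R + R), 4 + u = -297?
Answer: 20673256/185 ≈ 1.1175e+5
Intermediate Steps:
u = -301 (u = -4 - 297 = -301)
A(h, R) = (-301 + h)/(2*R) (A(h, R) = (h - 301)/(R + R) = (-301 + h)/((2*R)) = (-301 + h)*(1/(2*R)) = (-301 + h)/(2*R))
A(-687, 185) - 1*(-111750) = (½)*(-301 - 687)/185 - 1*(-111750) = (½)*(1/185)*(-988) + 111750 = -494/185 + 111750 = 20673256/185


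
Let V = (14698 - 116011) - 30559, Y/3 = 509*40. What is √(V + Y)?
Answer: 2*I*√17698 ≈ 266.07*I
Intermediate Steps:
Y = 61080 (Y = 3*(509*40) = 3*20360 = 61080)
V = -131872 (V = -101313 - 30559 = -131872)
√(V + Y) = √(-131872 + 61080) = √(-70792) = 2*I*√17698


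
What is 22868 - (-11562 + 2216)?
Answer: 32214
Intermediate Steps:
22868 - (-11562 + 2216) = 22868 - 1*(-9346) = 22868 + 9346 = 32214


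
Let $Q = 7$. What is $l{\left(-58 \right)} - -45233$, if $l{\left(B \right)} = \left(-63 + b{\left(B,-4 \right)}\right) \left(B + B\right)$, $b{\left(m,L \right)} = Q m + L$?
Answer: $100101$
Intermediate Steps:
$b{\left(m,L \right)} = L + 7 m$ ($b{\left(m,L \right)} = 7 m + L = L + 7 m$)
$l{\left(B \right)} = 2 B \left(-67 + 7 B\right)$ ($l{\left(B \right)} = \left(-63 + \left(-4 + 7 B\right)\right) \left(B + B\right) = \left(-67 + 7 B\right) 2 B = 2 B \left(-67 + 7 B\right)$)
$l{\left(-58 \right)} - -45233 = 2 \left(-58\right) \left(-67 + 7 \left(-58\right)\right) - -45233 = 2 \left(-58\right) \left(-67 - 406\right) + 45233 = 2 \left(-58\right) \left(-473\right) + 45233 = 54868 + 45233 = 100101$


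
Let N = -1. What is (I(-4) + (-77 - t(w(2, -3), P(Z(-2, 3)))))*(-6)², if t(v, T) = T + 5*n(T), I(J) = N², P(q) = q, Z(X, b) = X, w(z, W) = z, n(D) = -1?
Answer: -2484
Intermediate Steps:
I(J) = 1 (I(J) = (-1)² = 1)
t(v, T) = -5 + T (t(v, T) = T + 5*(-1) = T - 5 = -5 + T)
(I(-4) + (-77 - t(w(2, -3), P(Z(-2, 3)))))*(-6)² = (1 + (-77 - (-5 - 2)))*(-6)² = (1 + (-77 - 1*(-7)))*36 = (1 + (-77 + 7))*36 = (1 - 70)*36 = -69*36 = -2484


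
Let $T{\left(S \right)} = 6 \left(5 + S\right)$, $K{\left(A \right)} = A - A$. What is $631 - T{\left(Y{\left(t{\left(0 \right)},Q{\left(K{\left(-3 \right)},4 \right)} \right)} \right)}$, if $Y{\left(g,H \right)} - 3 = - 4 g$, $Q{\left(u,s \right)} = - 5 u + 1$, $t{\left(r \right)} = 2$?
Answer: $631$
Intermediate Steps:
$K{\left(A \right)} = 0$
$Q{\left(u,s \right)} = 1 - 5 u$
$Y{\left(g,H \right)} = 3 - 4 g$
$T{\left(S \right)} = 30 + 6 S$
$631 - T{\left(Y{\left(t{\left(0 \right)},Q{\left(K{\left(-3 \right)},4 \right)} \right)} \right)} = 631 - \left(30 + 6 \left(3 - 8\right)\right) = 631 - \left(30 + 6 \left(-5\right)\right) = 631 - \left(30 - 30\right) = 631 - 0 = 631 + 0 = 631$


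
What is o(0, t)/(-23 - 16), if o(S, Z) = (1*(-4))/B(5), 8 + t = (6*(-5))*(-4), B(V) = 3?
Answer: 4/117 ≈ 0.034188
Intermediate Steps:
t = 112 (t = -8 + (6*(-5))*(-4) = -8 - 30*(-4) = -8 + 120 = 112)
o(S, Z) = -4/3 (o(S, Z) = (1*(-4))/3 = -4*⅓ = -4/3)
o(0, t)/(-23 - 16) = -4/(3*(-23 - 16)) = -4/3/(-39) = -4/3*(-1/39) = 4/117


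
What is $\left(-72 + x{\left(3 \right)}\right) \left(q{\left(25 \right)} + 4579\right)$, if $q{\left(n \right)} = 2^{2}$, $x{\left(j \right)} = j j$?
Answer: $-288729$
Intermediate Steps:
$x{\left(j \right)} = j^{2}$
$q{\left(n \right)} = 4$
$\left(-72 + x{\left(3 \right)}\right) \left(q{\left(25 \right)} + 4579\right) = \left(-72 + 3^{2}\right) \left(4 + 4579\right) = \left(-72 + 9\right) 4583 = \left(-63\right) 4583 = -288729$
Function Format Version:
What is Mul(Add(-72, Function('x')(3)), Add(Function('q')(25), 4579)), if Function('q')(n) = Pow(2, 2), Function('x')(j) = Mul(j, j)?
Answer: -288729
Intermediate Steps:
Function('x')(j) = Pow(j, 2)
Function('q')(n) = 4
Mul(Add(-72, Function('x')(3)), Add(Function('q')(25), 4579)) = Mul(Add(-72, Pow(3, 2)), Add(4, 4579)) = Mul(Add(-72, 9), 4583) = Mul(-63, 4583) = -288729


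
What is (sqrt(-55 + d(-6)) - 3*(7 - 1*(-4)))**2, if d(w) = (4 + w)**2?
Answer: (33 - I*sqrt(51))**2 ≈ 1038.0 - 471.33*I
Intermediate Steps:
(sqrt(-55 + d(-6)) - 3*(7 - 1*(-4)))**2 = (sqrt(-55 + (4 - 6)**2) - 3*(7 - 1*(-4)))**2 = (sqrt(-55 + (-2)**2) - 3*(7 + 4))**2 = (sqrt(-55 + 4) - 3*11)**2 = (sqrt(-51) - 33)**2 = (I*sqrt(51) - 33)**2 = (-33 + I*sqrt(51))**2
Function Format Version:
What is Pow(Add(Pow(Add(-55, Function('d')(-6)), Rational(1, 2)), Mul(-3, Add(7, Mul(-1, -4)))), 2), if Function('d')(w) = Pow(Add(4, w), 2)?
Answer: Pow(Add(33, Mul(-1, I, Pow(51, Rational(1, 2)))), 2) ≈ Add(1038.0, Mul(-471.33, I))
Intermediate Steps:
Pow(Add(Pow(Add(-55, Function('d')(-6)), Rational(1, 2)), Mul(-3, Add(7, Mul(-1, -4)))), 2) = Pow(Add(Pow(Add(-55, Pow(Add(4, -6), 2)), Rational(1, 2)), Mul(-3, Add(7, Mul(-1, -4)))), 2) = Pow(Add(Pow(Add(-55, Pow(-2, 2)), Rational(1, 2)), Mul(-3, Add(7, 4))), 2) = Pow(Add(Pow(Add(-55, 4), Rational(1, 2)), Mul(-3, 11)), 2) = Pow(Add(Pow(-51, Rational(1, 2)), -33), 2) = Pow(Add(Mul(I, Pow(51, Rational(1, 2))), -33), 2) = Pow(Add(-33, Mul(I, Pow(51, Rational(1, 2)))), 2)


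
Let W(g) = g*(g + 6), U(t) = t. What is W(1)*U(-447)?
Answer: -3129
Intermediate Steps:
W(g) = g*(6 + g)
W(1)*U(-447) = (1*(6 + 1))*(-447) = (1*7)*(-447) = 7*(-447) = -3129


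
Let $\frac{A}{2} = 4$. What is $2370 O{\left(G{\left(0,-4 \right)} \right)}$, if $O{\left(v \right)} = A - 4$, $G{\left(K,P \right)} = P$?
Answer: $9480$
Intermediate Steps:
$A = 8$ ($A = 2 \cdot 4 = 8$)
$O{\left(v \right)} = 4$ ($O{\left(v \right)} = 8 - 4 = 4$)
$2370 O{\left(G{\left(0,-4 \right)} \right)} = 2370 \cdot 4 = 9480$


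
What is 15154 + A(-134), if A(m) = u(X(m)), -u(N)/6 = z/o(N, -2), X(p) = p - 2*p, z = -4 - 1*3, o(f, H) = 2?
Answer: 15175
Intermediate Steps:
z = -7 (z = -4 - 3 = -7)
X(p) = -p
u(N) = 21 (u(N) = -(-42)/2 = -6*(-7/2) = 21)
A(m) = 21
15154 + A(-134) = 15154 + 21 = 15175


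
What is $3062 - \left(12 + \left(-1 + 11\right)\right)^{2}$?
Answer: $2578$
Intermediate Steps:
$3062 - \left(12 + \left(-1 + 11\right)\right)^{2} = 3062 - \left(12 + 10\right)^{2} = 3062 - 22^{2} = 3062 - 484 = 2578$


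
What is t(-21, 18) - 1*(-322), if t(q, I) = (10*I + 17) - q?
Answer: 540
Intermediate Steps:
t(q, I) = 17 - q + 10*I (t(q, I) = (17 + 10*I) - q = 17 - q + 10*I)
t(-21, 18) - 1*(-322) = (17 - 1*(-21) + 10*18) - 1*(-322) = (17 + 21 + 180) + 322 = 218 + 322 = 540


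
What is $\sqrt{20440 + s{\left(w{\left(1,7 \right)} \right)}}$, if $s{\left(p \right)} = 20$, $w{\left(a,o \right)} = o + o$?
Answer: $2 \sqrt{5115} \approx 143.04$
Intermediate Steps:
$w{\left(a,o \right)} = 2 o$
$\sqrt{20440 + s{\left(w{\left(1,7 \right)} \right)}} = \sqrt{20440 + 20} = \sqrt{20460} = 2 \sqrt{5115}$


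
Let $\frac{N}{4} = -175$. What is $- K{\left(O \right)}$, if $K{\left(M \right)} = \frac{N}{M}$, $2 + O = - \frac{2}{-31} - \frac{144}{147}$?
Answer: $- \frac{265825}{1107} \approx -240.13$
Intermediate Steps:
$O = - \frac{4428}{1519}$ ($O = -2 - \left(- \frac{2}{31} + \frac{48}{49}\right) = -2 - \frac{1390}{1519} = - \frac{4428}{1519} \approx -2.9151$)
$N = -700$ ($N = 4 \left(-175\right) = -700$)
$K{\left(M \right)} = - \frac{700}{M}$
$- K{\left(O \right)} = - \frac{-700}{- \frac{4428}{1519}} = - \frac{\left(-700\right) \left(-1519\right)}{4428} = \left(-1\right) \frac{265825}{1107} = - \frac{265825}{1107}$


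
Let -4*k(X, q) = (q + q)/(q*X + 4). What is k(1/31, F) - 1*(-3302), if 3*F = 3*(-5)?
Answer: 786031/238 ≈ 3302.7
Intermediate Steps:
F = -5 (F = (3*(-5))/3 = (1/3)*(-15) = -5)
k(X, q) = -q/(2*(4 + X*q)) (k(X, q) = -(q + q)/(4*(q*X + 4)) = -2*q/(4*(X*q + 4)) = -2*q/(4*(4 + X*q)) = -q/(2*(4 + X*q)))
k(1/31, F) - 1*(-3302) = -1*(-5)/(8 + 2*(-5)/31) - 1*(-3302) = -1*(-5)/(8 + 2*(1/31)*(-5)) + 3302 = -1*(-5)/(8 - 10/31) + 3302 = -1*(-5)/238/31 + 3302 = -1*(-5)*31/238 + 3302 = 155/238 + 3302 = 786031/238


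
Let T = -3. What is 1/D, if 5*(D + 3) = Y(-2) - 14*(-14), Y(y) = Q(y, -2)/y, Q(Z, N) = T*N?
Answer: 5/178 ≈ 0.028090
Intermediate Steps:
Q(Z, N) = -3*N
Y(y) = 6/y (Y(y) = (-3*(-2))/y = 6/y)
D = 178/5 (D = -3 + (6/(-2) - 14*(-14))/5 = -3 + (6*(-½) + 196)/5 = -3 + (-3 + 196)/5 = -3 + (⅕)*193 = -3 + 193/5 = 178/5 ≈ 35.600)
1/D = 1/(178/5) = 5/178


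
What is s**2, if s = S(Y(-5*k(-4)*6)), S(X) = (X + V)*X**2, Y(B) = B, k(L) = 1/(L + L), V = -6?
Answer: 4100625/4096 ≈ 1001.1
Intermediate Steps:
k(L) = 1/(2*L)
S(X) = X**2*(-6 + X) (S(X) = (X - 6)*X**2 = (-6 + X)*X**2 = X**2*(-6 + X))
s = -2025/64 (s = (-5/(2*(-4))*6)**2*(-6 - 5/(2*(-4))*6) = (-5*(-1)/(2*4)*6)**2*(-6 - 5*(-1)/(2*4)*6) = (-5*(-1/8)*6)**2*(-6 - 5*(-1/8)*6) = ((5/8)*6)**2*(-6 + (5/8)*6) = (15/4)**2*(-6 + 15/4) = (225/16)*(-9/4) = -2025/64 ≈ -31.641)
s**2 = (-2025/64)**2 = 4100625/4096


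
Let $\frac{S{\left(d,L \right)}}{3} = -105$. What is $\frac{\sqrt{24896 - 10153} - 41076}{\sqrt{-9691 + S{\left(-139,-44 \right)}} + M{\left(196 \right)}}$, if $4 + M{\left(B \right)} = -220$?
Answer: $\frac{41076 - \sqrt{14743}}{224 - i \sqrt{10006}} \approx 152.43 + 68.072 i$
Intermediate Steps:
$M{\left(B \right)} = -224$ ($M{\left(B \right)} = -4 - 220 = -224$)
$S{\left(d,L \right)} = -315$ ($S{\left(d,L \right)} = 3 \left(-105\right) = -315$)
$\frac{\sqrt{24896 - 10153} - 41076}{\sqrt{-9691 + S{\left(-139,-44 \right)}} + M{\left(196 \right)}} = \frac{\sqrt{24896 - 10153} - 41076}{\sqrt{-9691 - 315} - 224} = \frac{\sqrt{14743} - 41076}{\sqrt{-10006} - 224} = \frac{-41076 + \sqrt{14743}}{i \sqrt{10006} - 224} = \frac{-41076 + \sqrt{14743}}{-224 + i \sqrt{10006}}$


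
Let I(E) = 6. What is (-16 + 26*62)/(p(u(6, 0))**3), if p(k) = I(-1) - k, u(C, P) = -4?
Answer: 399/250 ≈ 1.5960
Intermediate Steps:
p(k) = 6 - k
(-16 + 26*62)/(p(u(6, 0))**3) = (-16 + 26*62)/((6 - 1*(-4))**3) = (-16 + 1612)/((6 + 4)**3) = 1596/(10**3) = 1596/1000 = 1596*(1/1000) = 399/250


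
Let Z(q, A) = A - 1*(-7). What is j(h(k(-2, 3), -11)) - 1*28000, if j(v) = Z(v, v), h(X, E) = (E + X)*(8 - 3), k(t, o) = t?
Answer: -28058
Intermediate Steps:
Z(q, A) = 7 + A (Z(q, A) = A + 7 = 7 + A)
h(X, E) = 5*E + 5*X (h(X, E) = (E + X)*5 = 5*E + 5*X)
j(v) = 7 + v
j(h(k(-2, 3), -11)) - 1*28000 = (7 + (5*(-11) + 5*(-2))) - 1*28000 = (7 + (-55 - 10)) - 28000 = (7 - 65) - 28000 = -58 - 28000 = -28058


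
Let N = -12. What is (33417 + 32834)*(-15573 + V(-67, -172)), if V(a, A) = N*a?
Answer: -978461019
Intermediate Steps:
V(a, A) = -12*a
(33417 + 32834)*(-15573 + V(-67, -172)) = (33417 + 32834)*(-15573 - 12*(-67)) = 66251*(-15573 + 804) = 66251*(-14769) = -978461019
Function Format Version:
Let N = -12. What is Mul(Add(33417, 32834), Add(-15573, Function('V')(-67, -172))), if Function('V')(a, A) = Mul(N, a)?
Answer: -978461019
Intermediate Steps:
Function('V')(a, A) = Mul(-12, a)
Mul(Add(33417, 32834), Add(-15573, Function('V')(-67, -172))) = Mul(Add(33417, 32834), Add(-15573, Mul(-12, -67))) = Mul(66251, Add(-15573, 804)) = Mul(66251, -14769) = -978461019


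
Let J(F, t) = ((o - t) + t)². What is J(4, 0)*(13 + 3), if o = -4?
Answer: 256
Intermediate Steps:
J(F, t) = 16 (J(F, t) = ((-4 - t) + t)² = (-4)² = 16)
J(4, 0)*(13 + 3) = 16*(13 + 3) = 16*16 = 256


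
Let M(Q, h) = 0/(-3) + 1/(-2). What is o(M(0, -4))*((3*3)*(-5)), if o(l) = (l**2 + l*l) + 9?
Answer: -855/2 ≈ -427.50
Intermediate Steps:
M(Q, h) = -1/2 (M(Q, h) = 0*(-1/3) + 1*(-1/2) = 0 - 1/2 = -1/2)
o(l) = 9 + 2*l**2 (o(l) = (l**2 + l**2) + 9 = 2*l**2 + 9 = 9 + 2*l**2)
o(M(0, -4))*((3*3)*(-5)) = (9 + 2*(-1/2)**2)*((3*3)*(-5)) = (9 + 2*(1/4))*(9*(-5)) = (9 + 1/2)*(-45) = (19/2)*(-45) = -855/2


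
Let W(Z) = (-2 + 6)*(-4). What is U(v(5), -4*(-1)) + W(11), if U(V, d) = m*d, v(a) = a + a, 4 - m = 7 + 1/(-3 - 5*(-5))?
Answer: -310/11 ≈ -28.182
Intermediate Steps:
m = -67/22 (m = 4 - (7 + 1/(-3 - 5*(-5))) = 4 - (7 + 1/(-3 + 25)) = 4 - (7 + 1/22) = 4 - 1*155/22 = 4 - 155/22 = -67/22 ≈ -3.0455)
W(Z) = -16 (W(Z) = 4*(-4) = -16)
v(a) = 2*a
U(V, d) = -67*d/22
U(v(5), -4*(-1)) + W(11) = -(-134)*(-1)/11 - 16 = -67/22*4 - 16 = -134/11 - 16 = -310/11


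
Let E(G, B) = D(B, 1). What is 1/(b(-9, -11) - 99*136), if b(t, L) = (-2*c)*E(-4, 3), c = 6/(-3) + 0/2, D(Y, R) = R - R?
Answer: -1/13464 ≈ -7.4272e-5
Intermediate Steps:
D(Y, R) = 0
E(G, B) = 0
c = -2 (c = 6*(-⅓) + 0*(½) = -2 + 0 = -2)
b(t, L) = 0 (b(t, L) = -2*(-2)*0 = 4*0 = 0)
1/(b(-9, -11) - 99*136) = 1/(0 - 99*136) = 1/(0 - 13464) = 1/(-13464) = -1/13464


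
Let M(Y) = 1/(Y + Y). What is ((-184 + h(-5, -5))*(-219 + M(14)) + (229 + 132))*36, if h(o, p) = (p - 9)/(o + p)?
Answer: 50833287/35 ≈ 1.4524e+6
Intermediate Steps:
M(Y) = 1/(2*Y)
h(o, p) = (-9 + p)/(o + p)
((-184 + h(-5, -5))*(-219 + M(14)) + (229 + 132))*36 = ((-184 + (-9 - 5)/(-5 - 5))*(-219 + (½)/14) + (229 + 132))*36 = ((-184 - 14/(-10))*(-219 + (½)*(1/14)) + 361)*36 = ((-184 - ⅒*(-14))*(-219 + 1/28) + 361)*36 = ((-184 + 7/5)*(-6131/28) + 361)*36 = (-913/5*(-6131/28) + 361)*36 = (5597603/140 + 361)*36 = (5648143/140)*36 = 50833287/35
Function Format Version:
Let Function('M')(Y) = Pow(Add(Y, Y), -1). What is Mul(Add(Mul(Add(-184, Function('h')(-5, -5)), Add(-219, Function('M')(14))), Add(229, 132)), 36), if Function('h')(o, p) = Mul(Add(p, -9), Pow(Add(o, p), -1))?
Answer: Rational(50833287, 35) ≈ 1.4524e+6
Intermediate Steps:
Function('M')(Y) = Mul(Rational(1, 2), Pow(Y, -1)) (Function('M')(Y) = Pow(Mul(2, Y), -1) = Mul(Rational(1, 2), Pow(Y, -1)))
Function('h')(o, p) = Mul(Pow(Add(o, p), -1), Add(-9, p)) (Function('h')(o, p) = Mul(Add(-9, p), Pow(Add(o, p), -1)) = Mul(Pow(Add(o, p), -1), Add(-9, p)))
Mul(Add(Mul(Add(-184, Function('h')(-5, -5)), Add(-219, Function('M')(14))), Add(229, 132)), 36) = Mul(Add(Mul(Add(-184, Mul(Pow(Add(-5, -5), -1), Add(-9, -5))), Add(-219, Mul(Rational(1, 2), Pow(14, -1)))), Add(229, 132)), 36) = Mul(Add(Mul(Add(-184, Mul(Pow(-10, -1), -14)), Add(-219, Mul(Rational(1, 2), Rational(1, 14)))), 361), 36) = Mul(Add(Mul(Add(-184, Mul(Rational(-1, 10), -14)), Add(-219, Rational(1, 28))), 361), 36) = Mul(Add(Mul(Add(-184, Rational(7, 5)), Rational(-6131, 28)), 361), 36) = Mul(Add(Mul(Rational(-913, 5), Rational(-6131, 28)), 361), 36) = Mul(Add(Rational(5597603, 140), 361), 36) = Mul(Rational(5648143, 140), 36) = Rational(50833287, 35)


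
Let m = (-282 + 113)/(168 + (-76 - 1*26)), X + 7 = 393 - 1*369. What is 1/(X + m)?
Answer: 66/953 ≈ 0.069255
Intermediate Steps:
X = 17 (X = -7 + (393 - 1*369) = -7 + (393 - 369) = -7 + 24 = 17)
m = -169/66 (m = -169/(168 + (-76 - 26)) = -169/(168 - 102) = -169/66 ≈ -2.5606)
1/(X + m) = 1/(17 - 169/66) = 1/(953/66) = 66/953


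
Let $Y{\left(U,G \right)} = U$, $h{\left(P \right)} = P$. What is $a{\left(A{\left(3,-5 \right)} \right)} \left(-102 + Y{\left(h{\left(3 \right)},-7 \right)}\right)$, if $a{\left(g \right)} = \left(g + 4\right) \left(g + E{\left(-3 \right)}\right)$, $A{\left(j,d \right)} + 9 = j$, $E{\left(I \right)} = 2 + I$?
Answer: $-1386$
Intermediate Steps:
$A{\left(j,d \right)} = -9 + j$
$a{\left(g \right)} = \left(-1 + g\right) \left(4 + g\right)$ ($a{\left(g \right)} = \left(g + 4\right) \left(g + \left(2 - 3\right)\right) = \left(4 + g\right) \left(g - 1\right) = \left(4 + g\right) \left(-1 + g\right) = \left(-1 + g\right) \left(4 + g\right)$)
$a{\left(A{\left(3,-5 \right)} \right)} \left(-102 + Y{\left(h{\left(3 \right)},-7 \right)}\right) = \left(-4 + \left(-9 + 3\right)^{2} + 3 \left(-9 + 3\right)\right) \left(-102 + 3\right) = \left(-4 + \left(-6\right)^{2} + 3 \left(-6\right)\right) \left(-99\right) = \left(-4 + 36 - 18\right) \left(-99\right) = 14 \left(-99\right) = -1386$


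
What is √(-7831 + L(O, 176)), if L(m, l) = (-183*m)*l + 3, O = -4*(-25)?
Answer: 2*I*√807157 ≈ 1796.8*I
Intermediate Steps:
O = 100
L(m, l) = 3 - 183*l*m (L(m, l) = -183*l*m + 3 = 3 - 183*l*m)
√(-7831 + L(O, 176)) = √(-7831 + (3 - 183*176*100)) = √(-7831 + (3 - 3220800)) = √(-7831 - 3220797) = √(-3228628) = 2*I*√807157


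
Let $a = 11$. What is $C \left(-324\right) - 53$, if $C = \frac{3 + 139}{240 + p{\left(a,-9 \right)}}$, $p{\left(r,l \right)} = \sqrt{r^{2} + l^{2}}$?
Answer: $- \frac{7042007}{28699} + \frac{23004 \sqrt{202}}{28699} \approx -233.98$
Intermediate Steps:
$p{\left(r,l \right)} = \sqrt{l^{2} + r^{2}}$
$C = \frac{142}{240 + \sqrt{202}}$ ($C = \frac{3 + 139}{240 + \sqrt{\left(-9\right)^{2} + 11^{2}}} = \frac{142}{240 + \sqrt{81 + 121}} = \frac{142}{240 + \sqrt{202}} \approx 0.55859$)
$C \left(-324\right) - 53 = \left(\frac{17040}{28699} - \frac{71 \sqrt{202}}{28699}\right) \left(-324\right) - 53 = \left(- \frac{5520960}{28699} + \frac{23004 \sqrt{202}}{28699}\right) + \left(-144 + 91\right) = \left(- \frac{5520960}{28699} + \frac{23004 \sqrt{202}}{28699}\right) - 53 = - \frac{7042007}{28699} + \frac{23004 \sqrt{202}}{28699}$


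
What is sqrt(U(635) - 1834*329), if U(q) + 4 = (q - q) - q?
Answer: 5*I*sqrt(24161) ≈ 777.19*I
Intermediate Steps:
U(q) = -4 - q (U(q) = -4 + ((q - q) - q) = -4 + (0 - q) = -4 - q)
sqrt(U(635) - 1834*329) = sqrt((-4 - 1*635) - 1834*329) = sqrt((-4 - 635) - 603386) = sqrt(-639 - 603386) = sqrt(-604025) = 5*I*sqrt(24161)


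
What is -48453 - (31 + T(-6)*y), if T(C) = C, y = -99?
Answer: -49078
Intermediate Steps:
-48453 - (31 + T(-6)*y) = -48453 - (31 - 6*(-99)) = -48453 - (31 + 594) = -48453 - 1*625 = -48453 - 625 = -49078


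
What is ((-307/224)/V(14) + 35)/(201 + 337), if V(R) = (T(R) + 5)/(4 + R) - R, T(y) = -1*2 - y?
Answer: 1033723/15847328 ≈ 0.065230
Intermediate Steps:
T(y) = -2 - y
V(R) = -R + (3 - R)/(4 + R) (V(R) = ((-2 - R) + 5)/(4 + R) - R = (3 - R)/(4 + R) - R = -R + (3 - R)/(4 + R))
((-307/224)/V(14) + 35)/(201 + 337) = ((-307/224)/(((3 - 1*14² - 5*14)/(4 + 14))) + 35)/(201 + 337) = ((-307*1/224)/(((3 - 1*196 - 70)/18)) + 35)/538 = (-307*18/(3 - 196 - 70)/224 + 35)*(1/538) = (-307/(224*((1/18)*(-263))) + 35)*(1/538) = (-307/(224*(-263/18)) + 35)*(1/538) = (-307/224*(-18/263) + 35)*(1/538) = (2763/29456 + 35)*(1/538) = (1033723/29456)*(1/538) = 1033723/15847328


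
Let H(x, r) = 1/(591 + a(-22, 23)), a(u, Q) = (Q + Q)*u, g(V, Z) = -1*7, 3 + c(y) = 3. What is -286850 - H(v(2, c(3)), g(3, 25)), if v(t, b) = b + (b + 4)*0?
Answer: -120763849/421 ≈ -2.8685e+5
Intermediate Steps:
c(y) = 0 (c(y) = -3 + 3 = 0)
g(V, Z) = -7
a(u, Q) = 2*Q*u (a(u, Q) = (2*Q)*u = 2*Q*u)
v(t, b) = b (v(t, b) = b + (4 + b)*0 = b + 0 = b)
H(x, r) = -1/421 (H(x, r) = 1/(591 + 2*23*(-22)) = 1/(591 - 1012) = 1/(-421) = -1/421)
-286850 - H(v(2, c(3)), g(3, 25)) = -286850 - 1*(-1/421) = -286850 + 1/421 = -120763849/421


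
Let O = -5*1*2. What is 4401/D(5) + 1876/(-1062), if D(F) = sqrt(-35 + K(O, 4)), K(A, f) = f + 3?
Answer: -938/531 - 4401*I*sqrt(7)/14 ≈ -1.7665 - 831.71*I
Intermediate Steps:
O = -10 (O = -5*2 = -10)
K(A, f) = 3 + f
D(F) = 2*I*sqrt(7) (D(F) = sqrt(-35 + (3 + 4)) = sqrt(-35 + 7) = sqrt(-28) = 2*I*sqrt(7))
4401/D(5) + 1876/(-1062) = 4401/((2*I*sqrt(7))) + 1876/(-1062) = 4401*(-I*sqrt(7)/14) + 1876*(-1/1062) = -4401*I*sqrt(7)/14 - 938/531 = -938/531 - 4401*I*sqrt(7)/14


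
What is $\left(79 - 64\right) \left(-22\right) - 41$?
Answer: $-371$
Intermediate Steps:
$\left(79 - 64\right) \left(-22\right) - 41 = 15 \left(-22\right) - 41 = -330 - 41 = -371$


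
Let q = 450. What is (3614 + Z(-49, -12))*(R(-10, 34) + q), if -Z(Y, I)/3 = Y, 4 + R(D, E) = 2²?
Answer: 1692450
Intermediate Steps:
R(D, E) = 0 (R(D, E) = -4 + 2² = -4 + 4 = 0)
Z(Y, I) = -3*Y
(3614 + Z(-49, -12))*(R(-10, 34) + q) = (3614 - 3*(-49))*(0 + 450) = (3614 + 147)*450 = 3761*450 = 1692450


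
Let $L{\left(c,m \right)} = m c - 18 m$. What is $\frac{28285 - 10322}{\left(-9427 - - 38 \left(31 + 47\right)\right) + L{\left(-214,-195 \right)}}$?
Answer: $\frac{17963}{38777} \approx 0.46324$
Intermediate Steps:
$L{\left(c,m \right)} = - 18 m + c m$ ($L{\left(c,m \right)} = c m - 18 m = - 18 m + c m$)
$\frac{28285 - 10322}{\left(-9427 - - 38 \left(31 + 47\right)\right) + L{\left(-214,-195 \right)}} = \frac{28285 - 10322}{\left(-9427 - - 38 \left(31 + 47\right)\right) - 195 \left(-18 - 214\right)} = \frac{17963}{\left(-9427 - \left(-38\right) 78\right) - -45240} = \frac{17963}{\left(-9427 - -2964\right) + 45240} = \frac{17963}{\left(-9427 + 2964\right) + 45240} = \frac{17963}{-6463 + 45240} = \frac{17963}{38777}$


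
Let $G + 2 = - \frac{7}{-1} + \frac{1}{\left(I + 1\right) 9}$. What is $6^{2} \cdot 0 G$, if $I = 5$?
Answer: $0$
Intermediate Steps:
$G = \frac{271}{54}$ ($G = -2 + \left(- \frac{7}{-1} + \frac{1}{\left(5 + 1\right) 9}\right) = -2 + \left(\left(-7\right) \left(-1\right) + \frac{1}{6} \cdot \frac{1}{9}\right) = -2 + \left(7 + \frac{1}{6} \cdot \frac{1}{9}\right) = -2 + \left(7 + \frac{1}{54}\right) = -2 + \frac{379}{54} = \frac{271}{54} \approx 5.0185$)
$6^{2} \cdot 0 G = 6^{2} \cdot 0 \cdot \frac{271}{54} = 36 \cdot 0 \cdot \frac{271}{54} = 0 \cdot \frac{271}{54} = 0$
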